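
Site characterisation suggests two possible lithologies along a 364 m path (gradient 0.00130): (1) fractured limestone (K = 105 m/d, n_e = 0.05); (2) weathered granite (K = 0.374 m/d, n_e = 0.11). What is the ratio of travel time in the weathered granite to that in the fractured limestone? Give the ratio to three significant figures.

Unit 1 (fractured limestone): v = 105×0.0013/0.05 = 2.730 m/d, t = 364/2.730 = 133.3 d
Unit 2 (weathered granite): v = 0.374×0.0013/0.11 = 0.004420 m/d, t = 364/0.004420 = 82350 d
t(weathered granite) / t(fractured limestone) = 82350/133.3 = 618

618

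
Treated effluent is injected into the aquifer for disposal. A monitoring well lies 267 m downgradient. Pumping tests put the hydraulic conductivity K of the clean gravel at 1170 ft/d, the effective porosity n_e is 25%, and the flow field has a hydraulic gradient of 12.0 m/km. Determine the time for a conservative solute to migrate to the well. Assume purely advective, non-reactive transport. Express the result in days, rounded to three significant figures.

15.6 days

K = 1170 ft/d × 0.3048 = 356.6 m/d
Specific discharge q = 356.6 × 0.012 = 4.279 m/d
v = Ki/n = 356.6·0.012/0.25 = 17.12 m/d
t = L / v = 267 / 17.12 = 15.60 d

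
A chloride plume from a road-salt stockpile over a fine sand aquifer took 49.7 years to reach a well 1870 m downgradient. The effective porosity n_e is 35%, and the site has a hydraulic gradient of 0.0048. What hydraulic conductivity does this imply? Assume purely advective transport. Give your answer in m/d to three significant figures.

t = 49.7 years = 18140 d
v = L / t = 1870 / 18140 = 0.1031 m/d
K = v · n / i = 0.1031 × 0.35 / 0.0048 = 7.52 m/d

7.52 m/d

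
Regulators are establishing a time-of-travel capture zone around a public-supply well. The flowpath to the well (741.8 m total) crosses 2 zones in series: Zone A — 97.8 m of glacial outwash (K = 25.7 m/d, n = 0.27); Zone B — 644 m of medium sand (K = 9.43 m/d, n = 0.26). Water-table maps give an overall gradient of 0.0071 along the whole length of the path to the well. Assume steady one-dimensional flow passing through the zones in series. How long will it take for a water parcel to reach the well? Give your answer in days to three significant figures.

2650 days

For zones in series the flux q is common to all zones; the equivalent conductivity is the harmonic (thickness-weighted) mean, K_eq = L_total / Σ(L_j/K_j).
Σ(L/K) = 97.8/25.7 + 644/9.43 = 3.805 + 68.29 = 72.10 d
K_eq = L_total / Σ(L/K) = 741.8 / 72.10 = 10.29 m/d
q = K_eq · i = 10.29 × 0.0071 = 0.07305 m/d (same in every zone)
Zone A: v = q/n = 0.07305/0.27 = 0.2706 m/d → t_A = 97.8/0.2706 = 361.5 d
Zone B: v = q/n = 0.07305/0.26 = 0.2810 m/d → t_B = 644/0.2810 = 2292 d
Total t = 361.5 + 2292 = 2654 d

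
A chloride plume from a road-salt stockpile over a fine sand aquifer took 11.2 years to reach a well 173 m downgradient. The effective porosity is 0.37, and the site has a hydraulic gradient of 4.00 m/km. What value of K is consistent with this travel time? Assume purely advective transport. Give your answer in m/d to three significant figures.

3.91 m/d

t = 11.2 years = 4088 d
v = L / t = 173 / 4088 = 0.04232 m/d
K = v · n / i = 0.04232 × 0.37 / 0.0040 = 3.91 m/d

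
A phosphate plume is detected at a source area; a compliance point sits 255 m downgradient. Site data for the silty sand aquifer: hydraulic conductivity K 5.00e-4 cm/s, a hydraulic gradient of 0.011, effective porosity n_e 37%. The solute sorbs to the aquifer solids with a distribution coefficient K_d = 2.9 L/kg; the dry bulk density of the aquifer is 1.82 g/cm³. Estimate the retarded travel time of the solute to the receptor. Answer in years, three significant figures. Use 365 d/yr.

830 years

K = 5.00e-4 cm/s × 864 = 0.4320 m/d
Darcy flux q = K·i = 0.4320 × 0.011 = 0.004752 m/d
Average linear velocity = 0.004752 / 0.37 = 0.01284 m/d
Retardation R = 1 + ρ_b·K_d/n = 1 + 1.82×2.9/0.37 = 15.26
Contaminant velocity v_c = v/R = 0.01284/15.26 = 8.414e-4 m/d
t = L/v_c = 255/8.414e-4 = 303100 d
   = 303100/365 = 830 yr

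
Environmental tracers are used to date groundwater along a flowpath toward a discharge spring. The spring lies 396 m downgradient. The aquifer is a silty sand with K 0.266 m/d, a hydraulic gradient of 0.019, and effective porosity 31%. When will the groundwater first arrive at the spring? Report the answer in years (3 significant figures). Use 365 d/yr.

Specific discharge q = 0.266 × 0.019 = 0.005054 m/d
Seepage velocity v = q / n = 0.005054 / 0.31 = 0.01630 m/d
t = L / v = 396 / 0.01630 = 24290 d
   = 24290 / 365 = 66.5 yr

66.5 years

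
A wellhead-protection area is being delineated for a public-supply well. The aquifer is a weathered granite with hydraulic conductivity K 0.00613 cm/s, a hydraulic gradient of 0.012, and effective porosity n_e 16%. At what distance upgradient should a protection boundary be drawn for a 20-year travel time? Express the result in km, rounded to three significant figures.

2.90 km

K = 0.00613 cm/s × 864 = 5.296 m/d
Darcy flux q = K·i = 5.296 × 0.012 = 0.06356 m/d
v_s = q/n_e = 0.06356/0.16 = 0.3972 m/d
T = 20 yr × 365 = 7300 d
L = v × T = 0.3972 × 7300 = 2900 m
   = 2.90 km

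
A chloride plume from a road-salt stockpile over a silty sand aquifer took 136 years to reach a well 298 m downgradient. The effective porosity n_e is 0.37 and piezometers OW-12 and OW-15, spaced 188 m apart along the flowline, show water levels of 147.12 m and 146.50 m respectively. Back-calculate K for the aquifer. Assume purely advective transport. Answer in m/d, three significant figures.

Hydraulic gradient i = (147.12 − 146.50) / 188 = 0.62 / 188 = 0.003298
t = 136 years = 49640 d
v = L / t = 298 / 49640 = 0.006003 m/d
K = v · n / i = 0.006003 × 0.37 / 0.003298 = 0.674 m/d

0.674 m/d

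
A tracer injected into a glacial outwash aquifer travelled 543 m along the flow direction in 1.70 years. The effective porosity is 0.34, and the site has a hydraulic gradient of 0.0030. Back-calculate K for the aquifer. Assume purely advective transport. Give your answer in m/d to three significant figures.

99.2 m/d

t = 1.70 years = 620.5 d
v = L / t = 543 / 620.5 = 0.8751 m/d
K = v · n / i = 0.8751 × 0.34 / 0.0030 = 99.2 m/d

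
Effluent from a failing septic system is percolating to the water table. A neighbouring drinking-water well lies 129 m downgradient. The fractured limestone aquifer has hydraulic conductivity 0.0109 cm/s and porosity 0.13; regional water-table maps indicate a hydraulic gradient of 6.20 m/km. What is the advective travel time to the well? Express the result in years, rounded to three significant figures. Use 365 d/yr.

0.787 years

K = 0.0109 cm/s × 864 = 9.418 m/d
Specific discharge q = 9.418 × 0.0062 = 0.05839 m/d
v_s = q/n_e = 0.05839/0.13 = 0.4491 m/d
t = L / v = 129 / 0.4491 = 287.2 d
   = 287.2 / 365 = 0.787 yr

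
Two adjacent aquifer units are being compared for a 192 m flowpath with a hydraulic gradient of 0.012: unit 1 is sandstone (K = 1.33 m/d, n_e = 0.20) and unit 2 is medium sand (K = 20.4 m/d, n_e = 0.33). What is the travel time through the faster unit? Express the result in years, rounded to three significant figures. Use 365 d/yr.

Unit 1 (sandstone): v = 1.33×0.012/0.20 = 0.07980 m/d, t = 192/0.07980 = 2406 d
Unit 2 (medium sand): v = 20.4×0.012/0.33 = 0.7418 m/d, t = 192/0.7418 = 258.8 d
Faster: 258.8 d / 365 = 0.709 yr

0.709 years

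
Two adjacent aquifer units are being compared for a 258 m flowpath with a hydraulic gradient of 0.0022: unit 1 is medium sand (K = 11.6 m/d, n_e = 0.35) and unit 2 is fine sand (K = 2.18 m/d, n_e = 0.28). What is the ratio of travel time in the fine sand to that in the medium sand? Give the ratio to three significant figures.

Unit 1 (medium sand): v = 11.6×0.0022/0.35 = 0.07291 m/d, t = 258/0.07291 = 3538 d
Unit 2 (fine sand): v = 2.18×0.0022/0.28 = 0.01713 m/d, t = 258/0.01713 = 15060 d
t(fine sand) / t(medium sand) = 15060/3538 = 4.26

4.26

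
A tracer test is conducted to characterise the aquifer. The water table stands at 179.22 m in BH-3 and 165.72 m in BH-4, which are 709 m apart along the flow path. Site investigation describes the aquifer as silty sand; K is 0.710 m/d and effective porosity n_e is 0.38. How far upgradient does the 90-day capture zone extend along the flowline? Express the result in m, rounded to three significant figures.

Hydraulic gradient i = (179.22 − 165.72) / 709 = 13.50 / 709 = 0.01904
Darcy flux q = K·i = 0.710 × 0.01904 = 0.01352 m/d
v = Ki/n = 0.710·0.01904/0.38 = 0.03558 m/d
L = v × T = 0.03558 × 90 = 3.202 m

3.20 m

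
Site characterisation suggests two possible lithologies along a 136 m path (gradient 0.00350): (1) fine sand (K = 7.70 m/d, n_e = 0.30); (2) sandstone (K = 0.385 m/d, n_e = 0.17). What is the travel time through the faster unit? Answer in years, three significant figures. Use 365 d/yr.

4.15 years

Unit 1 (fine sand): v = 7.70×0.0035/0.30 = 0.08983 m/d, t = 136/0.08983 = 1514 d
Unit 2 (sandstone): v = 0.385×0.0035/0.17 = 0.007926 m/d, t = 136/0.007926 = 17160 d
Faster: 1514 d / 365 = 4.15 yr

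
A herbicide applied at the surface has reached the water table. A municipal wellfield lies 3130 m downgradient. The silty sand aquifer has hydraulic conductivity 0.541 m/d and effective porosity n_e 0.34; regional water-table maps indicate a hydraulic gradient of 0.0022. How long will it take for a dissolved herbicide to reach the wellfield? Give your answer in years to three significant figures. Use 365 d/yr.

Specific discharge q = 0.541 × 0.0022 = 0.001190 m/d
v_s = q/n_e = 0.001190/0.34 = 0.003501 m/d
t = L / v = 3130 / 0.003501 = 894100 d
   = 894100 / 365 = 2450 yr

2450 years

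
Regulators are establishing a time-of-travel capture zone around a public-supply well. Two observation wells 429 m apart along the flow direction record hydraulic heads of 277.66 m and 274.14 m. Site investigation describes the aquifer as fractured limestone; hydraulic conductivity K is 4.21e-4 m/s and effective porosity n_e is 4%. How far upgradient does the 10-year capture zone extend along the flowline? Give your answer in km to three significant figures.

Hydraulic gradient i = (277.66 − 274.14) / 429 = 3.52 / 429 = 0.008205
K = 4.21e-4 m/s × 86400 s/d = 36.37 m/d
Darcy flux q = K·i = 36.37 × 0.008205 = 0.2985 m/d
v = Ki/n = 36.37·0.008205/0.04 = 7.461 m/d
T = 10 yr × 365 = 3650 d
L = v × T = 7.461 × 3650 = 27230 m
   = 27.2 km

27.2 km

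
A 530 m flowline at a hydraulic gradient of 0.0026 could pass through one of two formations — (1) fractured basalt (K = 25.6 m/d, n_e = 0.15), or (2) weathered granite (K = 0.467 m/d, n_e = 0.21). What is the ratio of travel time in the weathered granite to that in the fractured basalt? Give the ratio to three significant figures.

76.7

Unit 1 (fractured basalt): v = 25.6×0.0026/0.15 = 0.4437 m/d, t = 530/0.4437 = 1194 d
Unit 2 (weathered granite): v = 0.467×0.0026/0.21 = 0.005782 m/d, t = 530/0.005782 = 91670 d
t(weathered granite) / t(fractured basalt) = 91670/1194 = 76.7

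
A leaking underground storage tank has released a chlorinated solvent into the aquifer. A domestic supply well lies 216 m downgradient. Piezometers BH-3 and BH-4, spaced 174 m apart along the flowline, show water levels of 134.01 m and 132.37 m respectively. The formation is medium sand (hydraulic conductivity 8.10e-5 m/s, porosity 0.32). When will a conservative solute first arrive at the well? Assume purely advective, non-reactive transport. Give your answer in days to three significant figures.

Hydraulic gradient i = (134.01 − 132.37) / 174 = 1.64 / 174 = 0.009425
K = 8.10e-5 m/s × 86400 s/d = 6.998 m/d
Darcy flux q = K·i = 6.998 × 0.009425 = 0.06596 m/d
v = Ki/n = 6.998·0.009425/0.32 = 0.2061 m/d
t = L / v = 216 / 0.2061 = 1048 d

1050 days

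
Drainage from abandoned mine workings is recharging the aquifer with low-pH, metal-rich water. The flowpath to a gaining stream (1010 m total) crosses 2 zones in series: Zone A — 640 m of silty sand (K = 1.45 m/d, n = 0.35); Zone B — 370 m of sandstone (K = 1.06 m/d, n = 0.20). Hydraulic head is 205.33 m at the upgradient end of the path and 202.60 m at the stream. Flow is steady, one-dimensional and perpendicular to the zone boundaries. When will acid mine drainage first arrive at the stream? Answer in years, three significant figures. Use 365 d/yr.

236 years

Total head drop ΔH = 205.33 − 202.60 = 2.73 m
Continuity: the same q passes through each zone, so ΔH = q·Σ(L_j/K_j) — the zones act as resistances in series.
Σ(L/K) = 640/1.45 + 370/1.06 = 441.4 + 349.1 = 790.4 d
q = ΔH / Σ(L/K) = 2.73 / 790.4 = 0.003454 m/d (same in every zone)
Zone A: v = q/n = 0.003454/0.35 = 0.009868 m/d → t_A = 640/0.009868 = 64860 d
Zone B: v = q/n = 0.003454/0.20 = 0.01727 m/d → t_B = 370/0.01727 = 21430 d
Total t = 64860 + 21430 = 86280 d
   = 86280 / 365 = 236 yr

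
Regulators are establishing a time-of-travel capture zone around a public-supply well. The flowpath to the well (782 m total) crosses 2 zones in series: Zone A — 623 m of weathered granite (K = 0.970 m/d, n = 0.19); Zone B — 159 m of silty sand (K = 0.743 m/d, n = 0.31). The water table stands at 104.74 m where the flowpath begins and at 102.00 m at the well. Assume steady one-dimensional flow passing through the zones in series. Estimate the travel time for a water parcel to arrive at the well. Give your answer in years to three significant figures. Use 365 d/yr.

Total head drop ΔH = 104.74 − 102.00 = 2.74 m
Continuity: the same q passes through each zone, so ΔH = q·Σ(L_j/K_j) — the zones act as resistances in series.
Σ(L/K) = 623/0.970 + 159/0.743 = 642.3 + 214.0 = 856.3 d
q = ΔH / Σ(L/K) = 2.74 / 856.3 = 0.003200 m/d (same in every zone)
Zone A: v = q/n = 0.003200/0.19 = 0.01684 m/d → t_A = 623/0.01684 = 36990 d
Zone B: v = q/n = 0.003200/0.31 = 0.01032 m/d → t_B = 159/0.01032 = 15400 d
Total t = 36990 + 15400 = 52390 d
   = 52390 / 365 = 144 yr

144 years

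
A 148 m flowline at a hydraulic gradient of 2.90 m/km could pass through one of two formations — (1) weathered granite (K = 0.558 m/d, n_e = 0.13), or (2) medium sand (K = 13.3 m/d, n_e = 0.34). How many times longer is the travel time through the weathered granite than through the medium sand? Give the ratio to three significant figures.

9.11

Unit 1 (weathered granite): v = 0.558×0.0029/0.13 = 0.01245 m/d, t = 148/0.01245 = 11890 d
Unit 2 (medium sand): v = 13.3×0.0029/0.34 = 0.1134 m/d, t = 148/0.1134 = 1305 d
t(weathered granite) / t(medium sand) = 11890/1305 = 9.11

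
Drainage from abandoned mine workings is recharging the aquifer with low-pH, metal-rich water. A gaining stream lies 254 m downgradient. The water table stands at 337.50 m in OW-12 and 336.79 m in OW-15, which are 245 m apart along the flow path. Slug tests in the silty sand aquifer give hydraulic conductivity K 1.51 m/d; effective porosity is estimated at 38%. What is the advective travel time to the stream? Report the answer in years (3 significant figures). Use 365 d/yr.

60.4 years

Hydraulic gradient i = (337.50 − 336.79) / 245 = 0.71 / 245 = 0.002898
Specific discharge q = 1.51 × 0.002898 = 0.004376 m/d
v_s = q/n_e = 0.004376/0.38 = 0.01152 m/d
t = L / v = 254 / 0.01152 = 22060 d
   = 22060 / 365 = 60.4 yr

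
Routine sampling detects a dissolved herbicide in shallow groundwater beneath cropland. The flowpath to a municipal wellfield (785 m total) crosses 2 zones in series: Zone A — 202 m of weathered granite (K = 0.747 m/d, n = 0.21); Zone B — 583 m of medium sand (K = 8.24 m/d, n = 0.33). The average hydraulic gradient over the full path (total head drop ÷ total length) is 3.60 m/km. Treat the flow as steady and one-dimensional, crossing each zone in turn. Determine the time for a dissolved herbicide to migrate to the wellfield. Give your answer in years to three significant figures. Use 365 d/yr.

77.7 years

Steady 1-D flow in series ⇒ the Darcy flux q is identical in every zone and the zone head losses add (resistances L/K in series).
Σ(L/K) = 202/0.747 + 583/8.24 = 270.4 + 70.75 = 341.2 d
K_eq = L_total / Σ(L/K) = 785 / 341.2 = 2.301 m/d
q = K_eq · i = 2.301 × 0.0036 = 0.008283 m/d (same in every zone)
Zone A: v = q/n = 0.008283/0.21 = 0.03944 m/d → t_A = 202/0.03944 = 5121 d
Zone B: v = q/n = 0.008283/0.33 = 0.02510 m/d → t_B = 583/0.02510 = 23230 d
Total t = 5121 + 23230 = 28350 d
   = 28350 / 365 = 77.7 yr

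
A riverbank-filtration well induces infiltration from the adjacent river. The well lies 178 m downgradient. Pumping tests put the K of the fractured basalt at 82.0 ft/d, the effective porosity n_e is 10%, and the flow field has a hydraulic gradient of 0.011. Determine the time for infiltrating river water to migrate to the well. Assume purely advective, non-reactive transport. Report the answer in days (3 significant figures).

K = 82.0 ft/d × 0.3048 = 24.99 m/d
q = Ki = 24.99 × 0.011 = 0.2749 m/d
v = Ki/n = 24.99·0.011/0.10 = 2.749 m/d
t = L / v = 178 / 2.749 = 64.74 d

64.7 days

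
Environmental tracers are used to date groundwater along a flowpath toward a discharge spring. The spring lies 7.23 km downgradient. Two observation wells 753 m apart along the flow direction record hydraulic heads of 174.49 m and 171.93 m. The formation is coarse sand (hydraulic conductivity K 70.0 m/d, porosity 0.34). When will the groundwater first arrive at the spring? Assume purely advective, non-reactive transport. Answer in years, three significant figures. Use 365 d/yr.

Hydraulic gradient i = (174.49 − 171.93) / 753 = 2.56 / 753 = 0.003400
q = Ki = 70.0 × 0.003400 = 0.2380 m/d
v_s = q/n_e = 0.2380/0.34 = 0.6999 m/d
L = 7.23 km = 7230 m
t = L / v = 7230 / 0.6999 = 10330 d
   = 10330 / 365 = 28.3 yr

28.3 years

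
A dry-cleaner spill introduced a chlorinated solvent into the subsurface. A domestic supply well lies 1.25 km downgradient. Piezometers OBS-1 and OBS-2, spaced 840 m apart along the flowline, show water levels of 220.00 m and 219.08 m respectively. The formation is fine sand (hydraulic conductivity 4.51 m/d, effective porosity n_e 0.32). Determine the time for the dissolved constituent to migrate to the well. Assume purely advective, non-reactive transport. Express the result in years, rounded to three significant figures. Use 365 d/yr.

Hydraulic gradient i = (220.00 − 219.08) / 840 = 0.92 / 840 = 0.001095
Darcy flux q = K·i = 4.51 × 0.001095 = 0.004940 m/d
v = Ki/n = 4.51·0.001095/0.32 = 0.01544 m/d
L = 1.25 km = 1250 m
t = L / v = 1250 / 0.01544 = 80980 d
   = 80980 / 365 = 222 yr

222 years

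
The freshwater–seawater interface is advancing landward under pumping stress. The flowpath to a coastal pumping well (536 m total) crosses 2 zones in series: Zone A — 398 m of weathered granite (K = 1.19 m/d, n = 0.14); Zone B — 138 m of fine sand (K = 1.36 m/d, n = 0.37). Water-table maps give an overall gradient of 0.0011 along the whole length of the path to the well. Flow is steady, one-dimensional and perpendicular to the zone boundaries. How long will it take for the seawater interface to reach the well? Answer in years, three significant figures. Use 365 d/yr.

Steady 1-D flow in series ⇒ the Darcy flux q is identical in every zone and the zone head losses add (resistances L/K in series).
Σ(L/K) = 398/1.19 + 138/1.36 = 334.5 + 101.5 = 435.9 d
K_eq = L_total / Σ(L/K) = 536 / 435.9 = 1.230 m/d
q = K_eq · i = 1.230 × 0.0011 = 0.001353 m/d (same in every zone)
Zone A: v = q/n = 0.001353/0.14 = 0.009661 m/d → t_A = 398/0.009661 = 41200 d
Zone B: v = q/n = 0.001353/0.37 = 0.003655 m/d → t_B = 138/0.003655 = 37750 d
Total t = 41200 + 37750 = 78950 d
   = 78950 / 365 = 216 yr

216 years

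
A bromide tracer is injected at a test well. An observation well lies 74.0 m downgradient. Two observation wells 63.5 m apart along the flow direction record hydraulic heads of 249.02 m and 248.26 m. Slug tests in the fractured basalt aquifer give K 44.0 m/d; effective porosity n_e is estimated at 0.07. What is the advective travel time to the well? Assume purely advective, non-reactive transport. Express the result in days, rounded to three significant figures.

9.84 days

Hydraulic gradient i = (249.02 − 248.26) / 63.5 = 0.76 / 63.5 = 0.01197
Darcy flux q = K·i = 44.0 × 0.01197 = 0.5266 m/d
Average linear velocity = 0.5266 / 0.07 = 7.523 m/d
t = L / v = 74.0 / 7.523 = 9.836 d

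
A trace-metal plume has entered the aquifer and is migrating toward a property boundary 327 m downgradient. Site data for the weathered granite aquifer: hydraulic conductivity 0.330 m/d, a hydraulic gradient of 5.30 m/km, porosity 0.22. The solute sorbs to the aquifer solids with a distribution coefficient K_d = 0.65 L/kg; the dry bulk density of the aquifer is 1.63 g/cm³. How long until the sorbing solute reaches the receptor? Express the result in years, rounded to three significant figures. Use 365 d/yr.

655 years

q = Ki = 0.330 × 0.0053 = 0.001749 m/d
Seepage velocity v = q / n = 0.001749 / 0.22 = 0.007950 m/d
Retardation R = 1 + ρ_b·K_d/n = 1 + 1.63×0.65/0.22 = 5.816
Contaminant velocity v_c = v/R = 0.007950/5.816 = 0.001367 m/d
t = L/v_c = 327/0.001367 = 239200 d
   = 239200/365 = 655 yr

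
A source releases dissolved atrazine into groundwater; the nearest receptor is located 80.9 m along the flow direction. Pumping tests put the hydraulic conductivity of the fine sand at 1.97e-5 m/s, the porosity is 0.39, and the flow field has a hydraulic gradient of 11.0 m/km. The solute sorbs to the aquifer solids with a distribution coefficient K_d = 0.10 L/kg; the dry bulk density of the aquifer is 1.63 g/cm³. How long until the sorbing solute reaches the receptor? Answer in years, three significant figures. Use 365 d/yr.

K = 1.97e-5 m/s × 86400 s/d = 1.702 m/d
Darcy flux q = K·i = 1.702 × 0.011 = 0.01872 m/d
v = Ki/n = 1.702·0.011/0.39 = 0.04801 m/d
Retardation R = 1 + ρ_b·K_d/n = 1 + 1.63×0.10/0.39 = 1.418
Contaminant velocity v_c = v/R = 0.04801/1.418 = 0.03386 m/d
t = L/v_c = 80.9/0.03386 = 2389 d
   = 2389/365 = 6.55 yr

6.55 years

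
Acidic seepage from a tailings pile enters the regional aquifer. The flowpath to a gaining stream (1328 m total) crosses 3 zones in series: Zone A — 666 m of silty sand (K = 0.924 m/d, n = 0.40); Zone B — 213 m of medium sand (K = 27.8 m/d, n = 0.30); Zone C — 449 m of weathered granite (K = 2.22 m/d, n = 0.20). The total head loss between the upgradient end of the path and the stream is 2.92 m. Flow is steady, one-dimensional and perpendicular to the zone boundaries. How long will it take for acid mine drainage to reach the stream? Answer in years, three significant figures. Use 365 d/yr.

367 years

Continuity: the same q passes through each zone, so ΔH = q·Σ(L_j/K_j) — the zones act as resistances in series.
Σ(L/K) = 666/0.924 + 213/27.8 + 449/2.22 = 720.8 + 7.662 + 202.3 = 930.7 d
q = ΔH / Σ(L/K) = 2.92 / 930.7 = 0.003137 m/d (same in every zone)
Zone A: v = q/n = 0.003137/0.40 = 0.007844 m/d → t_A = 666/0.007844 = 84910 d
Zone B: v = q/n = 0.003137/0.30 = 0.01046 m/d → t_B = 213/0.01046 = 20370 d
Zone C: v = q/n = 0.003137/0.20 = 0.01569 m/d → t_C = 449/0.01569 = 28620 d
Total t = 84910 + 20370 + 28620 = 133900 d
   = 133900 / 365 = 367 yr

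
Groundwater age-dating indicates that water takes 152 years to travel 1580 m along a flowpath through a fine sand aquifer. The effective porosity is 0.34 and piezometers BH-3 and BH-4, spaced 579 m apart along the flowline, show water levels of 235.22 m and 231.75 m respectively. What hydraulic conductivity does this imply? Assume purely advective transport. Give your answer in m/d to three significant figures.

Hydraulic gradient i = (235.22 − 231.75) / 579 = 3.47 / 579 = 0.005993
t = 152 years = 55480 d
v = L / t = 1580 / 55480 = 0.02848 m/d
K = v · n / i = 0.02848 × 0.34 / 0.005993 = 1.62 m/d

1.62 m/d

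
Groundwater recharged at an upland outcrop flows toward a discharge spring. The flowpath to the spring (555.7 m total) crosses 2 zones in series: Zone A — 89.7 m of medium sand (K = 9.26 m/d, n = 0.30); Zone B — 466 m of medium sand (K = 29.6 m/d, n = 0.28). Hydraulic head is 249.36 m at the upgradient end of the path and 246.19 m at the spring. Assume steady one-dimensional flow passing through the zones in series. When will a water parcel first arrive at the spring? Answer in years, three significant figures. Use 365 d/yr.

Total head drop ΔH = 249.36 − 246.19 = 3.17 m
Continuity: the same q passes through each zone, so ΔH = q·Σ(L_j/K_j) — the zones act as resistances in series.
Σ(L/K) = 89.7/9.26 + 466/29.6 = 9.687 + 15.74 = 25.43 d
q = ΔH / Σ(L/K) = 3.17 / 25.43 = 0.1247 m/d (same in every zone)
Zone A: v = q/n = 0.1247/0.30 = 0.4155 m/d → t_A = 89.7/0.4155 = 215.9 d
Zone B: v = q/n = 0.1247/0.28 = 0.4452 m/d → t_B = 466/0.4452 = 1047 d
Total t = 215.9 + 1047 = 1263 d
   = 1263 / 365 = 3.46 yr

3.46 years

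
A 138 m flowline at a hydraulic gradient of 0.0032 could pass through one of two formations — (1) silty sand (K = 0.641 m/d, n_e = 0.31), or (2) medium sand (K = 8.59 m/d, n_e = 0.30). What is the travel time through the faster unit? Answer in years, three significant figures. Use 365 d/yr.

Unit 1 (silty sand): v = 0.641×0.0032/0.31 = 0.006617 m/d, t = 138/0.006617 = 20860 d
Unit 2 (medium sand): v = 8.59×0.0032/0.30 = 0.09163 m/d, t = 138/0.09163 = 1506 d
Faster: 1506 d / 365 = 4.13 yr

4.13 years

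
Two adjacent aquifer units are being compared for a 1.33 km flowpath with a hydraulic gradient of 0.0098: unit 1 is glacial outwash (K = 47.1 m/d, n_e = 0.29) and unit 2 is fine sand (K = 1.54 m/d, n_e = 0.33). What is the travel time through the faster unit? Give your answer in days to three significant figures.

836 days

Unit 1 (glacial outwash): v = 47.1×0.0098/0.29 = 1.592 m/d, t = 1330/1.592 = 835.6 d
Unit 2 (fine sand): v = 1.54×0.0098/0.33 = 0.04573 m/d, t = 1330/0.04573 = 29080 d
Faster unit: t = 836 d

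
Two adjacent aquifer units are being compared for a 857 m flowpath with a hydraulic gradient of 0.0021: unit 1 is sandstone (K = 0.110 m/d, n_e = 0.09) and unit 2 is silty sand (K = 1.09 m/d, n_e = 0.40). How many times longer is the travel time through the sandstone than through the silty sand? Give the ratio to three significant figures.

2.23

Unit 1 (sandstone): v = 0.110×0.0021/0.09 = 0.002567 m/d, t = 857/0.002567 = 333900 d
Unit 2 (silty sand): v = 1.09×0.0021/0.40 = 0.005723 m/d, t = 857/0.005723 = 149800 d
t(sandstone) / t(silty sand) = 333900/149800 = 2.23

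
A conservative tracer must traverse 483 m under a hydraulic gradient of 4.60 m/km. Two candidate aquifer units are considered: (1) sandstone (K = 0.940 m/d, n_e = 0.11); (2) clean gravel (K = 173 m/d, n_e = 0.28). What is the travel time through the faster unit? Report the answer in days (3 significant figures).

170 days

Unit 1 (sandstone): v = 0.940×0.0046/0.11 = 0.03931 m/d, t = 483/0.03931 = 12290 d
Unit 2 (clean gravel): v = 173×0.0046/0.28 = 2.842 m/d, t = 483/2.842 = 169.9 d
Faster unit: t = 170 d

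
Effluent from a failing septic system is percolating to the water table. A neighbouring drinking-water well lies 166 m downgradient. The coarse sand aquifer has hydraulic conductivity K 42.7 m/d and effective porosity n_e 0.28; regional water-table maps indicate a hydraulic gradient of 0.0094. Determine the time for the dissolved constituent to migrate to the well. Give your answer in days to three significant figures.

Specific discharge q = 42.7 × 0.0094 = 0.4014 m/d
Seepage velocity v = q / n = 0.4014 / 0.28 = 1.434 m/d
t = L / v = 166 / 1.434 = 115.8 d

116 days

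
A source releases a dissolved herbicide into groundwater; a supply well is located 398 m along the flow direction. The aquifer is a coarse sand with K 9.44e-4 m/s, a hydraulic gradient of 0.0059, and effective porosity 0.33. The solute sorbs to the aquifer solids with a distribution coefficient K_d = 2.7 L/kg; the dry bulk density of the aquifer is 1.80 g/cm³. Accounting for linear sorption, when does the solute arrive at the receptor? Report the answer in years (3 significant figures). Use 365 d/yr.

K = 9.44e-4 m/s × 86400 s/d = 81.56 m/d
Specific discharge q = 81.56 × 0.0059 = 0.4812 m/d
v = Ki/n = 81.56·0.0059/0.33 = 1.458 m/d
Retardation R = 1 + ρ_b·K_d/n = 1 + 1.80×2.7/0.33 = 15.73
Contaminant velocity v_c = v/R = 1.458/15.73 = 0.09272 m/d
t = L/v_c = 398/0.09272 = 4293 d
   = 4293/365 = 11.8 yr

11.8 years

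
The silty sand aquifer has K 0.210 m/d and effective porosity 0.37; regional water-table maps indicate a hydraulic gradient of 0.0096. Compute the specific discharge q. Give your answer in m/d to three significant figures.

0.00202 m/d

Darcy flux q = K·i = 0.210 × 0.0096 = 0.002016 m/d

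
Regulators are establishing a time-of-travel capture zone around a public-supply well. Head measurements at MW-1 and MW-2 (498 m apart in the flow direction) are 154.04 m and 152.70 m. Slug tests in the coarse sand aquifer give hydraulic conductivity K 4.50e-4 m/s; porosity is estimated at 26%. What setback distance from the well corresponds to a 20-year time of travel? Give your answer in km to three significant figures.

Hydraulic gradient i = (154.04 − 152.70) / 498 = 1.34 / 498 = 0.002691
K = 4.50e-4 m/s × 86400 s/d = 38.88 m/d
q = Ki = 38.88 × 0.002691 = 0.1046 m/d
v = Ki/n = 38.88·0.002691/0.26 = 0.4024 m/d
T = 20 yr × 365 = 7300 d
L = v × T = 0.4024 × 7300 = 2937 m
   = 2.94 km

2.94 km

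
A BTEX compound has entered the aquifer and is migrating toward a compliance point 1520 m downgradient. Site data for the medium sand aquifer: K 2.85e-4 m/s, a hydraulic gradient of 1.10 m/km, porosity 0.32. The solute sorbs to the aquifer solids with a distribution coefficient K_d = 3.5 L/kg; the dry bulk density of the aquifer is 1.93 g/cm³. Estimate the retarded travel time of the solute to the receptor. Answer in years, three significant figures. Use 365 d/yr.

K = 2.85e-4 m/s × 86400 s/d = 24.62 m/d
q = Ki = 24.62 × 0.0011 = 0.02709 m/d
Average linear velocity = 0.02709 / 0.32 = 0.08465 m/d
Retardation R = 1 + ρ_b·K_d/n = 1 + 1.93×3.5/0.32 = 22.11
Contaminant velocity v_c = v/R = 0.08465/22.11 = 0.003828 m/d
t = L/v_c = 1520/0.003828 = 397000 d
   = 397000/365 = 1090 yr

1090 years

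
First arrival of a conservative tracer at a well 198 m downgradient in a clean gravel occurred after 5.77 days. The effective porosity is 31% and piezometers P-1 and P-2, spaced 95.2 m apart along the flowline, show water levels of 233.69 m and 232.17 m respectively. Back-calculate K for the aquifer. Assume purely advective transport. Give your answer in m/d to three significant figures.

Hydraulic gradient i = (233.69 − 232.17) / 95.2 = 1.52 / 95.2 = 0.01597
v = L / t = 198 / 5.77 = 34.32 m/d
K = v · n / i = 34.32 × 0.31 / 0.01597 = 666 m/d

666 m/d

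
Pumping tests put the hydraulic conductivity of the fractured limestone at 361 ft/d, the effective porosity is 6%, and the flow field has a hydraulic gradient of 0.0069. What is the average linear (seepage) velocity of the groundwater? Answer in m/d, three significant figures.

12.7 m/d

K = 361 ft/d × 0.3048 = 110.0 m/d
Specific discharge q = 110.0 × 0.0069 = 0.7592 m/d
Seepage velocity v = q / n = 0.7592 / 0.06 = 12.65 m/d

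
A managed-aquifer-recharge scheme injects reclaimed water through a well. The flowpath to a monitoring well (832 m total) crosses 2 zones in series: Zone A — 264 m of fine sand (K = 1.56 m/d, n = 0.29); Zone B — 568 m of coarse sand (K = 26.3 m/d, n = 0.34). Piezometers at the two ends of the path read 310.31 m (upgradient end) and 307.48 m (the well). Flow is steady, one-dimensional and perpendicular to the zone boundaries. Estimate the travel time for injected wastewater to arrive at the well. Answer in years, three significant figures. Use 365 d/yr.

49.8 years

Total head drop ΔH = 310.31 − 307.48 = 2.83 m
Continuity: the same q passes through each zone, so ΔH = q·Σ(L_j/K_j) — the zones act as resistances in series.
Σ(L/K) = 264/1.56 + 568/26.3 = 169.2 + 21.60 = 190.8 d
q = ΔH / Σ(L/K) = 2.83 / 190.8 = 0.01483 m/d (same in every zone)
Zone A: v = q/n = 0.01483/0.29 = 0.05114 m/d → t_A = 264/0.05114 = 5162 d
Zone B: v = q/n = 0.01483/0.34 = 0.04362 m/d → t_B = 568/0.04362 = 13020 d
Total t = 5162 + 13020 = 18180 d
   = 18180 / 365 = 49.8 yr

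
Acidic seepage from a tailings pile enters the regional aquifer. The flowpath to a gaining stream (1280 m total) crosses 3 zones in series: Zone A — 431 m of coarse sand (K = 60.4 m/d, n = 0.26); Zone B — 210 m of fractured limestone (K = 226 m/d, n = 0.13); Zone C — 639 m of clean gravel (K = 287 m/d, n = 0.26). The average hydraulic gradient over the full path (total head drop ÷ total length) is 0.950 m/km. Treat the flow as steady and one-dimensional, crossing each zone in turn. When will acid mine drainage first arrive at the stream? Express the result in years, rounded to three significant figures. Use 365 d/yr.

7.08 years

Steady 1-D flow in series ⇒ the Darcy flux q is identical in every zone and the zone head losses add (resistances L/K in series).
Σ(L/K) = 431/60.4 + 210/226 + 639/287 = 7.136 + 0.9292 + 2.226 = 10.29 d
K_eq = L_total / Σ(L/K) = 1280 / 10.29 = 124.4 m/d
q = K_eq · i = 124.4 × 9.5e-4 = 0.1182 m/d (same in every zone)
Zone A: v = q/n = 0.1182/0.26 = 0.4544 m/d → t_A = 431/0.4544 = 948.4 d
Zone B: v = q/n = 0.1182/0.13 = 0.9089 m/d → t_B = 210/0.9089 = 231.0 d
Zone C: v = q/n = 0.1182/0.26 = 0.4544 m/d → t_C = 639/0.4544 = 1406 d
Total t = 948.4 + 231.0 + 1406 = 2586 d
   = 2586 / 365 = 7.08 yr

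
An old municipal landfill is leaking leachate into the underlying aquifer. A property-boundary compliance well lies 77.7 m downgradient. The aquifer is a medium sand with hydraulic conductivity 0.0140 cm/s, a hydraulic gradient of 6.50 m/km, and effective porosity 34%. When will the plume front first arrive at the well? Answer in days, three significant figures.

K = 0.0140 cm/s × 864 = 12.10 m/d
Darcy flux q = K·i = 12.10 × 0.0065 = 0.07862 m/d
Seepage velocity v = q / n = 0.07862 / 0.34 = 0.2312 m/d
t = L / v = 77.7 / 0.2312 = 336.0 d

336 days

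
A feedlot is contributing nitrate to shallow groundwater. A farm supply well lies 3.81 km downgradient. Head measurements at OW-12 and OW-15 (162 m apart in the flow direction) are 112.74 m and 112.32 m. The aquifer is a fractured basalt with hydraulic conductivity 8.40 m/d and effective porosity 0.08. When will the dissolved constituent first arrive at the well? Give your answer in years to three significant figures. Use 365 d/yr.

38.3 years

Hydraulic gradient i = (112.74 − 112.32) / 162 = 0.42 / 162 = 0.002593
q = Ki = 8.40 × 0.002593 = 0.02178 m/d
Average linear velocity = 0.02178 / 0.08 = 0.2722 m/d
L = 3.81 km = 3810 m
t = L / v = 3810 / 0.2722 = 14000 d
   = 14000 / 365 = 38.3 yr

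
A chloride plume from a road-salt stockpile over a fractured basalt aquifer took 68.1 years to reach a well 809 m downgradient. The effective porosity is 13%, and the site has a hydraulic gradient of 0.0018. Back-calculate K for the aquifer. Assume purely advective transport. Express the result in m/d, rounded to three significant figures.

2.35 m/d

t = 68.1 years = 24860 d
v = L / t = 809 / 24860 = 0.03255 m/d
K = v · n / i = 0.03255 × 0.13 / 0.0018 = 2.35 m/d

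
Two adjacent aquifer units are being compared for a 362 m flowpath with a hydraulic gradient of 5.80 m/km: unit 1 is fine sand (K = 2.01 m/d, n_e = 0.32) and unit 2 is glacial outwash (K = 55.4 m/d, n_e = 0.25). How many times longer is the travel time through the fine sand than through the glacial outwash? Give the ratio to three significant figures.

Unit 1 (fine sand): v = 2.01×0.0058/0.32 = 0.03643 m/d, t = 362/0.03643 = 9937 d
Unit 2 (glacial outwash): v = 55.4×0.0058/0.25 = 1.285 m/d, t = 362/1.285 = 281.7 d
t(fine sand) / t(glacial outwash) = 9937/281.7 = 35.3

35.3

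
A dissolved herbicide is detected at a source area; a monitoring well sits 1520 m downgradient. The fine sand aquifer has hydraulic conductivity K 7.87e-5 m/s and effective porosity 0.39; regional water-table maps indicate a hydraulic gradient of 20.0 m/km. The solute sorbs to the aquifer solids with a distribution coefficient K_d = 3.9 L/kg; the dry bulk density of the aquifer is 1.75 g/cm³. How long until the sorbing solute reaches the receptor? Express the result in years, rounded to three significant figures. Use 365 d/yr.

K = 7.87e-5 m/s × 86400 s/d = 6.800 m/d
Darcy flux q = K·i = 6.800 × 0.020 = 0.1360 m/d
Average linear velocity = 0.1360 / 0.39 = 0.3487 m/d
Retardation R = 1 + ρ_b·K_d/n = 1 + 1.75×3.9/0.39 = 18.50
Contaminant velocity v_c = v/R = 0.3487/18.50 = 0.01885 m/d
t = L/v_c = 1520/0.01885 = 80640 d
   = 80640/365 = 221 yr

221 years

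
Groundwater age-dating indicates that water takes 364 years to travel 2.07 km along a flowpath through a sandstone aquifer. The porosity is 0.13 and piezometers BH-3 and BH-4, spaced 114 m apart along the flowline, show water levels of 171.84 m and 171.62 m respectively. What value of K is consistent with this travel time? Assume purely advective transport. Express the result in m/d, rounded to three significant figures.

Hydraulic gradient i = (171.84 − 171.62) / 114 = 0.22 / 114 = 0.001930
t = 364 years = 132900 d
L = 2.07 km = 2070 m
v = L / t = 2070 / 132900 = 0.01558 m/d
K = v · n / i = 0.01558 × 0.13 / 0.001930 = 1.05 m/d

1.05 m/d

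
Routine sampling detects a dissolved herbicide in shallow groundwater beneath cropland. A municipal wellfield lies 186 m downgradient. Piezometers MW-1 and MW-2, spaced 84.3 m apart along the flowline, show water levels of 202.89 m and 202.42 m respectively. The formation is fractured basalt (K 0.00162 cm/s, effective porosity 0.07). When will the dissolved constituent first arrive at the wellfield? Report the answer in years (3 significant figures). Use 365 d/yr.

4.57 years

Hydraulic gradient i = (202.89 − 202.42) / 84.3 = 0.47 / 84.3 = 0.005575
K = 0.00162 cm/s × 864 = 1.400 m/d
Specific discharge q = 1.400 × 0.005575 = 0.007804 m/d
v_s = q/n_e = 0.007804/0.07 = 0.1115 m/d
t = L / v = 186 / 0.1115 = 1668 d
   = 1668 / 365 = 4.57 yr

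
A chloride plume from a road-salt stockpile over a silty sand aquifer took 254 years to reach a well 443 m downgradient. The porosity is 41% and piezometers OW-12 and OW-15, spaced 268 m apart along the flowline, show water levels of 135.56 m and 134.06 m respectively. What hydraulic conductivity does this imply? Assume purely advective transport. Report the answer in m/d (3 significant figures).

0.350 m/d

Hydraulic gradient i = (135.56 − 134.06) / 268 = 1.50 / 268 = 0.005597
t = 254 years = 92710 d
v = L / t = 443 / 92710 = 0.004778 m/d
K = v · n / i = 0.004778 × 0.41 / 0.005597 = 0.350 m/d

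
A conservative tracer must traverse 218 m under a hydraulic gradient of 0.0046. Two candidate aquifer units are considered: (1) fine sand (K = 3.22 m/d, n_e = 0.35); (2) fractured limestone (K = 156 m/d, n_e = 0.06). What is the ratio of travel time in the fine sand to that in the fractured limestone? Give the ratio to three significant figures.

Unit 1 (fine sand): v = 3.22×0.0046/0.35 = 0.04232 m/d, t = 218/0.04232 = 5151 d
Unit 2 (fractured limestone): v = 156×0.0046/0.06 = 11.96 m/d, t = 218/11.96 = 18.23 d
t(fine sand) / t(fractured limestone) = 5151/18.23 = 283

283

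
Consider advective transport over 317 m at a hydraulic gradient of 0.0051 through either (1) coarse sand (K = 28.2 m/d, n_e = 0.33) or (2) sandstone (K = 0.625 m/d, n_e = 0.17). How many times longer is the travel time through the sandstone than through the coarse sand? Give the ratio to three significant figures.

Unit 1 (coarse sand): v = 28.2×0.0051/0.33 = 0.4358 m/d, t = 317/0.4358 = 727.4 d
Unit 2 (sandstone): v = 0.625×0.0051/0.17 = 0.01875 m/d, t = 317/0.01875 = 16910 d
t(sandstone) / t(coarse sand) = 16910/727.4 = 23.2

23.2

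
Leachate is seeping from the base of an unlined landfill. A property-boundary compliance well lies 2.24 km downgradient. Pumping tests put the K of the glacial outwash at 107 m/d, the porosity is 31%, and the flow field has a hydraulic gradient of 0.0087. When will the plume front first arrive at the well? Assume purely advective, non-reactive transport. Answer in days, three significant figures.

Specific discharge q = 107 × 0.0087 = 0.9309 m/d
v = Ki/n = 107·0.0087/0.31 = 3.003 m/d
L = 2.24 km = 2240 m
t = L / v = 2240 / 3.003 = 745.9 d

746 days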